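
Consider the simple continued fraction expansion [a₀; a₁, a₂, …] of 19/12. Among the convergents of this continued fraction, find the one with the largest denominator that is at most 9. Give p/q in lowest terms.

8/5

List convergents until the denominator exceeds the bound:
a_0 = 1: 1/1  (≤ bound)
a_1 = 1: 2/1  (≤ bound)
a_2 = 1: 3/2  (≤ bound)
a_3 = 2: 8/5  (≤ bound)
a_4 = 2: 19/12  (> 9, stop)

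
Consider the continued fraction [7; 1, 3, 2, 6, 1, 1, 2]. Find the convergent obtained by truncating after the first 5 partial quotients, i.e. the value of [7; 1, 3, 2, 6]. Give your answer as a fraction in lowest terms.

451/58

a_0 = 7: 7/1
a_1 = 1: 8/1
a_2 = 3: 31/4
a_3 = 2: 70/9
a_4 = 6: 451/58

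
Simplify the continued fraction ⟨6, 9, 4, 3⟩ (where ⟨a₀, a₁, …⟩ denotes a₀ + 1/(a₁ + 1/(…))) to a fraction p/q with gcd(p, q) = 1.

Start with 3.
4 + 1/(3/1) = 4 + 1/3 = 13/3
9 + 1/(13/3) = 9 + 3/13 = 120/13
6 + 1/(120/13) = 6 + 13/120 = 733/120

733/120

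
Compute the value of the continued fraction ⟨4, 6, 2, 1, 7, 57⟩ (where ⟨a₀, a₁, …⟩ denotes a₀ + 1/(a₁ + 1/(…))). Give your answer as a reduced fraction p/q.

a_0 = 4: 4/1
a_1 = 6: 25/6
a_2 = 2: 54/13
a_3 = 1: 79/19
a_4 = 7: 607/146
a_5 = 57: 34678/8341

34678/8341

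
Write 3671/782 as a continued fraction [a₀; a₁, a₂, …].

[4; 1, 2, 3, 1, 2, 10, 2]

3671 ÷ 782 → quotient 4, remainder 543
782 ÷ 543 → quotient 1, remainder 239
543 ÷ 239 → quotient 2, remainder 65
239 ÷ 65 → quotient 3, remainder 44
65 ÷ 44 → quotient 1, remainder 21
44 ÷ 21 → quotient 2, remainder 2
21 ÷ 2 → quotient 10, remainder 1
2 ÷ 1 → quotient 2, remainder 0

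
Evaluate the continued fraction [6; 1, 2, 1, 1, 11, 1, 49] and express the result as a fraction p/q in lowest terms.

29503/4393

Work from the innermost term outward:
Start with 49.
1 + 1/(49/1) = 1 + 1/49 = 50/49
11 + 1/(50/49) = 11 + 49/50 = 599/50
1 + 1/(599/50) = 1 + 50/599 = 649/599
1 + 1/(649/599) = 1 + 599/649 = 1248/649
2 + 1/(1248/649) = 2 + 649/1248 = 3145/1248
1 + 1/(3145/1248) = 1 + 1248/3145 = 4393/3145
6 + 1/(4393/3145) = 6 + 3145/4393 = 29503/4393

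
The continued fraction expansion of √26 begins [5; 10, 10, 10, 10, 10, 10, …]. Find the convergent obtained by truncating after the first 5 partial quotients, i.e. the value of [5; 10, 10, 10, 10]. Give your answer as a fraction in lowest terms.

52525/10301

Start with 10.
10 + 1/(10/1) = 10 + 1/10 = 101/10
10 + 1/(101/10) = 10 + 10/101 = 1020/101
10 + 1/(1020/101) = 10 + 101/1020 = 10301/1020
5 + 1/(10301/1020) = 5 + 1020/10301 = 52525/10301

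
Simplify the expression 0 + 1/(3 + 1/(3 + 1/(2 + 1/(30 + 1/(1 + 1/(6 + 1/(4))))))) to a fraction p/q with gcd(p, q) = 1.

6352/20875

a_0 = 0: 0/1
a_1 = 3: 1/3
a_2 = 3: 3/10
a_3 = 2: 7/23
a_4 = 30: 213/700
a_5 = 1: 220/723
a_6 = 6: 1533/5038
a_7 = 4: 6352/20875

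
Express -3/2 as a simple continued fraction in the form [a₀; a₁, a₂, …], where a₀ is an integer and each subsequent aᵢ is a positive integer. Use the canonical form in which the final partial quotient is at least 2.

-3 ÷ 2 → quotient -2, remainder 1
2 ÷ 1 → quotient 2, remainder 0

[-2; 2]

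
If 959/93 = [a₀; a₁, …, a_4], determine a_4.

Repeatedly divide and take the remainder:
959 = 10·93 + 29, so a_0 = 10
93 = 3·29 + 6, so a_1 = 3
29 = 4·6 + 5, so a_2 = 4
6 = 1·5 + 1, so a_3 = 1
5 = 5·1 + 0, so a_4 = 5

5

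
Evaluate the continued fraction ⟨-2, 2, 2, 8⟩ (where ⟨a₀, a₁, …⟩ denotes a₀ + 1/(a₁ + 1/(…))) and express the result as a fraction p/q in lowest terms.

Start with 8.
2 + 1/(8/1) = 2 + 1/8 = 17/8
2 + 1/(17/8) = 2 + 8/17 = 42/17
-2 + 1/(42/17) = -2 + 17/42 = -67/42

-67/42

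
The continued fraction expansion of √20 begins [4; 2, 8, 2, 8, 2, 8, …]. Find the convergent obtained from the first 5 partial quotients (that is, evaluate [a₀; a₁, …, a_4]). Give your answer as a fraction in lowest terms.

1364/305

Start with 8.
2 + 1/(8/1) = 2 + 1/8 = 17/8
8 + 1/(17/8) = 8 + 8/17 = 144/17
2 + 1/(144/17) = 2 + 17/144 = 305/144
4 + 1/(305/144) = 4 + 144/305 = 1364/305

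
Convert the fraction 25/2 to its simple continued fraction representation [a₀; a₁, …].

[12; 2]

25 = 12·2 + 1, so a_0 = 12
2 = 2·1 + 0, so a_1 = 2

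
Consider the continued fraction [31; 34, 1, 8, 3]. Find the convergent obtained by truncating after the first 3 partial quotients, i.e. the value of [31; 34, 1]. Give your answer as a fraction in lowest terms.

1086/35

Start with 1.
34 + 1/(1/1) = 34 + 1/1 = 35/1
31 + 1/(35/1) = 31 + 1/35 = 1086/35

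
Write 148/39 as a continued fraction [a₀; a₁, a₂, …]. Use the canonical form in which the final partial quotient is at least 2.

[3; 1, 3, 1, 7]

148 = 3·39 + 31, so a_0 = 3
39 = 1·31 + 8, so a_1 = 1
31 = 3·8 + 7, so a_2 = 3
8 = 1·7 + 1, so a_3 = 1
7 = 7·1 + 0, so a_4 = 7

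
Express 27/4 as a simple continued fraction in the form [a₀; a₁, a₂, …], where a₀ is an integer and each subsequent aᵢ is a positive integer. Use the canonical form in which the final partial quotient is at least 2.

27 = 6·4 + 3, so a_0 = 6
4 = 1·3 + 1, so a_1 = 1
3 = 3·1 + 0, so a_2 = 3

[6; 1, 3]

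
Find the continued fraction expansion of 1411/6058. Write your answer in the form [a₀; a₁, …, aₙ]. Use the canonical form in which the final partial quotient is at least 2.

[0; 4, 3, 2, 2, 4, 2, 8]

⌊1411/6058⌋ = 0, remainder 1411
⌊6058/1411⌋ = 4, remainder 414
⌊1411/414⌋ = 3, remainder 169
⌊414/169⌋ = 2, remainder 76
⌊169/76⌋ = 2, remainder 17
⌊76/17⌋ = 4, remainder 8
⌊17/8⌋ = 2, remainder 1
⌊8/1⌋ = 8, remainder 0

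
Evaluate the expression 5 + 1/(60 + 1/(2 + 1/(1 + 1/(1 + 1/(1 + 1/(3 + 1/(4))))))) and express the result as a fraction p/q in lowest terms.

Build up convergents one term at a time:
a_0 = 5: 5/1
a_1 = 60: 301/60
a_2 = 2: 607/121
a_3 = 1: 908/181
a_4 = 1: 1515/302
a_5 = 1: 2423/483
a_6 = 3: 8784/1751
a_7 = 4: 37559/7487

37559/7487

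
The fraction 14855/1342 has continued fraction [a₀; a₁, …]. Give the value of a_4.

⌊14855/1342⌋ = 11, remainder 93
⌊1342/93⌋ = 14, remainder 40
⌊93/40⌋ = 2, remainder 13
⌊40/13⌋ = 3, remainder 1
⌊13/1⌋ = 13, remainder 0

13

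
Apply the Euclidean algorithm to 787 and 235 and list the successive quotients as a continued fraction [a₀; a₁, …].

[3; 2, 1, 6, 2, 5]

Apply division with remainder until the remainder is 0:
787 = 3·235 + 82, so a_0 = 3
235 = 2·82 + 71, so a_1 = 2
82 = 1·71 + 11, so a_2 = 1
71 = 6·11 + 5, so a_3 = 6
11 = 2·5 + 1, so a_4 = 2
5 = 5·1 + 0, so a_5 = 5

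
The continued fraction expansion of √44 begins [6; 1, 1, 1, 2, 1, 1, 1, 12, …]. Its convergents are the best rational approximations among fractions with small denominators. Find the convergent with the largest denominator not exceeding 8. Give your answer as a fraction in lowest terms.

a_0 = 6: 6/1  (≤ bound)
a_1 = 1: 7/1  (≤ bound)
a_2 = 1: 13/2  (≤ bound)
a_3 = 1: 20/3  (≤ bound)
a_4 = 2: 53/8  (≤ bound)
a_5 = 1: 73/11  (> 8, stop)

53/8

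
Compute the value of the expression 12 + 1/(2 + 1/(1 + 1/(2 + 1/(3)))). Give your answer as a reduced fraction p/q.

334/27

Compute successive convergents:
a_0 = 12: 12/1
a_1 = 2: 25/2
a_2 = 1: 37/3
a_3 = 2: 99/8
a_4 = 3: 334/27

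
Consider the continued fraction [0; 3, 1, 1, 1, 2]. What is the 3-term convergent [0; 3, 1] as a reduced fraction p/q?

a_0 = 0: 0/1
a_1 = 3: 1/3
a_2 = 1: 1/4

1/4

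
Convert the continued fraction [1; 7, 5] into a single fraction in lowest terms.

Use the convergent recurrence hₖ = aₖ·hₖ₋₁ + hₖ₋₂ (and likewise for the denominators kₖ):
a_0 = 1: 1/1
a_1 = 7: 8/7
a_2 = 5: 41/36

41/36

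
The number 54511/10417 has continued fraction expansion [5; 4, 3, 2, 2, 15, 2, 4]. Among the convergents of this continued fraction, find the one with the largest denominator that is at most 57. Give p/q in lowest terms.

a_0 = 5: 5/1  (≤ bound)
a_1 = 4: 21/4  (≤ bound)
a_2 = 3: 68/13  (≤ bound)
a_3 = 2: 157/30  (≤ bound)
a_4 = 2: 382/73  (> 57, stop)

157/30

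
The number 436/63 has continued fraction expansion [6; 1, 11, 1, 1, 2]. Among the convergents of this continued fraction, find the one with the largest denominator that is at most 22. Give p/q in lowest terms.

90/13

List convergents until the denominator exceeds the bound:
a_0 = 6: 6/1  (≤ bound)
a_1 = 1: 7/1  (≤ bound)
a_2 = 11: 83/12  (≤ bound)
a_3 = 1: 90/13  (≤ bound)
a_4 = 1: 173/25  (> 22, stop)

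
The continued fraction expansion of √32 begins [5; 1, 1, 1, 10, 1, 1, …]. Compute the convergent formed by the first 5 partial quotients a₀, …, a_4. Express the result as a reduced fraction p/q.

Use the convergent recurrence hₖ = aₖ·hₖ₋₁ + hₖ₋₂ (and likewise for the denominators kₖ):
a_0 = 5: 5/1
a_1 = 1: 6/1
a_2 = 1: 11/2
a_3 = 1: 17/3
a_4 = 10: 181/32

181/32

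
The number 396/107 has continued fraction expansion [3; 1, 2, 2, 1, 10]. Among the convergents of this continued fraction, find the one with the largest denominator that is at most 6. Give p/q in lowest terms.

11/3

List convergents until the denominator exceeds the bound:
a_0 = 3: 3/1  (≤ bound)
a_1 = 1: 4/1  (≤ bound)
a_2 = 2: 11/3  (≤ bound)
a_3 = 2: 26/7  (> 6, stop)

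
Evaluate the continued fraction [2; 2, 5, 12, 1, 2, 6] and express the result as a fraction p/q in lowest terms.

6602/2689

a_0 = 2: 2/1
a_1 = 2: 5/2
a_2 = 5: 27/11
a_3 = 12: 329/134
a_4 = 1: 356/145
a_5 = 2: 1041/424
a_6 = 6: 6602/2689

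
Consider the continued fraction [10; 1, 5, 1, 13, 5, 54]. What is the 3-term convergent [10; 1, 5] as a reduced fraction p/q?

65/6

a_0 = 10: 10/1
a_1 = 1: 11/1
a_2 = 5: 65/6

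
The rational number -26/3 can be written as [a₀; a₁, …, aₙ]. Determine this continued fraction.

Apply division with remainder until the remainder is 0:
-26 = -9·3 + 1, so a_0 = -9
3 = 3·1 + 0, so a_1 = 3

[-9; 3]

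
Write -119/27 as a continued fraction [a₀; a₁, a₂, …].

[-5; 1, 1, 2, 5]

⌊-119/27⌋ = -5, remainder 16
⌊27/16⌋ = 1, remainder 11
⌊16/11⌋ = 1, remainder 5
⌊11/5⌋ = 2, remainder 1
⌊5/1⌋ = 5, remainder 0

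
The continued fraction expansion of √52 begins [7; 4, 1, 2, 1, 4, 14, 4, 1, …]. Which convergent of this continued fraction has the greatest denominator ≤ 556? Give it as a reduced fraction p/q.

649/90

List convergents until the denominator exceeds the bound:
a_0 = 7: 7/1  (≤ bound)
a_1 = 4: 29/4  (≤ bound)
a_2 = 1: 36/5  (≤ bound)
a_3 = 2: 101/14  (≤ bound)
a_4 = 1: 137/19  (≤ bound)
a_5 = 4: 649/90  (≤ bound)
a_6 = 14: 9223/1279  (> 556, stop)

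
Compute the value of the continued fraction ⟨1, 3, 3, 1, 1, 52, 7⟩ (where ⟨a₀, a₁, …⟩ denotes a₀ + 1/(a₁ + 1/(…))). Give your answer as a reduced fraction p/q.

11069/8486

a_0 = 1: 1/1
a_1 = 3: 4/3
a_2 = 3: 13/10
a_3 = 1: 17/13
a_4 = 1: 30/23
a_5 = 52: 1577/1209
a_6 = 7: 11069/8486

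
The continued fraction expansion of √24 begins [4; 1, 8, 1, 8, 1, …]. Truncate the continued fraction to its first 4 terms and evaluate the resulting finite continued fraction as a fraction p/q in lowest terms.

a_0 = 4: 4/1
a_1 = 1: 5/1
a_2 = 8: 44/9
a_3 = 1: 49/10

49/10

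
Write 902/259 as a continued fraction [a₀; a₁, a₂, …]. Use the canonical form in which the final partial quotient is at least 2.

Run the Euclidean algorithm, recording each quotient:
902 = 3·259 + 125, so a_0 = 3
259 = 2·125 + 9, so a_1 = 2
125 = 13·9 + 8, so a_2 = 13
9 = 1·8 + 1, so a_3 = 1
8 = 8·1 + 0, so a_4 = 8

[3; 2, 13, 1, 8]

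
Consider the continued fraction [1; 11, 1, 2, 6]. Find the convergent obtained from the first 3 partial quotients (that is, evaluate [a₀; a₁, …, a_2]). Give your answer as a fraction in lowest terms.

Build up convergents one term at a time:
a_0 = 1: 1/1
a_1 = 11: 12/11
a_2 = 1: 13/12

13/12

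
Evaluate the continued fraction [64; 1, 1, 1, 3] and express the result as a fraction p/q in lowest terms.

711/11

Start with 3.
1 + 1/(3/1) = 1 + 1/3 = 4/3
1 + 1/(4/3) = 1 + 3/4 = 7/4
1 + 1/(7/4) = 1 + 4/7 = 11/7
64 + 1/(11/7) = 64 + 7/11 = 711/11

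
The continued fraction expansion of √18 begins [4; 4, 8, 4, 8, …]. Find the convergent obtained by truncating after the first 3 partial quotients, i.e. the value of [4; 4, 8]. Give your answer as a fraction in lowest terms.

140/33

Starting at the tail and folding back:
Start with 8.
4 + 1/(8/1) = 4 + 1/8 = 33/8
4 + 1/(33/8) = 4 + 8/33 = 140/33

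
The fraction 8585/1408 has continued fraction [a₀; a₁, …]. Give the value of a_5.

1

⌊8585/1408⌋ = 6, remainder 137
⌊1408/137⌋ = 10, remainder 38
⌊137/38⌋ = 3, remainder 23
⌊38/23⌋ = 1, remainder 15
⌊23/15⌋ = 1, remainder 8
⌊15/8⌋ = 1, remainder 7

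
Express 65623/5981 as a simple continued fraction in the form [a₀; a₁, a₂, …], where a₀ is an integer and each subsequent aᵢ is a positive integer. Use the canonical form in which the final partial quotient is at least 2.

[10; 1, 34, 1, 1, 1, 1, 33]

Apply division with remainder until the remainder is 0:
65623 = 10·5981 + 5813, so a_0 = 10
5981 = 1·5813 + 168, so a_1 = 1
5813 = 34·168 + 101, so a_2 = 34
168 = 1·101 + 67, so a_3 = 1
101 = 1·67 + 34, so a_4 = 1
67 = 1·34 + 33, so a_5 = 1
34 = 1·33 + 1, so a_6 = 1
33 = 33·1 + 0, so a_7 = 33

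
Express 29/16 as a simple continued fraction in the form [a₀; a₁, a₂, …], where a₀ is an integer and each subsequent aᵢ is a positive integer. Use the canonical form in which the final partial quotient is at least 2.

29 = 1·16 + 13, so a_0 = 1
16 = 1·13 + 3, so a_1 = 1
13 = 4·3 + 1, so a_2 = 4
3 = 3·1 + 0, so a_3 = 3

[1; 1, 4, 3]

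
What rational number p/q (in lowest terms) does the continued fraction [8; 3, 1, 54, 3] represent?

a_0 = 8: 8/1
a_1 = 3: 25/3
a_2 = 1: 33/4
a_3 = 54: 1807/219
a_4 = 3: 5454/661

5454/661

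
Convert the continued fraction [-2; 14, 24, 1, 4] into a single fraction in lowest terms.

-3358/1741

Starting at the tail and folding back:
Start with 4.
1 + 1/(4/1) = 1 + 1/4 = 5/4
24 + 1/(5/4) = 24 + 4/5 = 124/5
14 + 1/(124/5) = 14 + 5/124 = 1741/124
-2 + 1/(1741/124) = -2 + 124/1741 = -3358/1741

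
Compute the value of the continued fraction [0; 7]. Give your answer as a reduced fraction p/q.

a_0 = 0: 0/1
a_1 = 7: 1/7

1/7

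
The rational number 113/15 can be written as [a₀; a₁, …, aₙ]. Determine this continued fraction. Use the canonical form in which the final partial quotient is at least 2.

Apply division with remainder until the remainder is 0:
113 ÷ 15 → quotient 7, remainder 8
15 ÷ 8 → quotient 1, remainder 7
8 ÷ 7 → quotient 1, remainder 1
7 ÷ 1 → quotient 7, remainder 0

[7; 1, 1, 7]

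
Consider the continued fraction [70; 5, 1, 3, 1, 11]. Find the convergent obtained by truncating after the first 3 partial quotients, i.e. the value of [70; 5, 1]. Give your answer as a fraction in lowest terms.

421/6

Work from the innermost term outward:
Start with 1.
5 + 1/(1/1) = 5 + 1/1 = 6/1
70 + 1/(6/1) = 70 + 1/6 = 421/6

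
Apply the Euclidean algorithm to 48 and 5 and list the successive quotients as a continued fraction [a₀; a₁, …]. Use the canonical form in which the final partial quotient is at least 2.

[9; 1, 1, 2]

48 ÷ 5 → quotient 9, remainder 3
5 ÷ 3 → quotient 1, remainder 2
3 ÷ 2 → quotient 1, remainder 1
2 ÷ 1 → quotient 2, remainder 0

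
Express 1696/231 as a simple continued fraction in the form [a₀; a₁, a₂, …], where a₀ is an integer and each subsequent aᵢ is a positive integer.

Run the Euclidean algorithm, recording each quotient:
1696 = 7·231 + 79, so a_0 = 7
231 = 2·79 + 73, so a_1 = 2
79 = 1·73 + 6, so a_2 = 1
73 = 12·6 + 1, so a_3 = 12
6 = 6·1 + 0, so a_4 = 6

[7; 2, 1, 12, 6]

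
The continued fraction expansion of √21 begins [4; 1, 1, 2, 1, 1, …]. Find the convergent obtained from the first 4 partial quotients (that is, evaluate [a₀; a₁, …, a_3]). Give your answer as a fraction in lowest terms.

Start with 2.
1 + 1/(2/1) = 1 + 1/2 = 3/2
1 + 1/(3/2) = 1 + 2/3 = 5/3
4 + 1/(5/3) = 4 + 3/5 = 23/5

23/5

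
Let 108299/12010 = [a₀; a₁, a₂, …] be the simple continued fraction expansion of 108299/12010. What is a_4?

2

108299 ÷ 12010 → quotient 9, remainder 209
12010 ÷ 209 → quotient 57, remainder 97
209 ÷ 97 → quotient 2, remainder 15
97 ÷ 15 → quotient 6, remainder 7
15 ÷ 7 → quotient 2, remainder 1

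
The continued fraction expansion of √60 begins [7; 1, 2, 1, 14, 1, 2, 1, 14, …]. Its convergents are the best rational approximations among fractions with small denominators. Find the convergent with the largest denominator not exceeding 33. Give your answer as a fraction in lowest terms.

a_0 = 7: 7/1  (≤ bound)
a_1 = 1: 8/1  (≤ bound)
a_2 = 2: 23/3  (≤ bound)
a_3 = 1: 31/4  (≤ bound)
a_4 = 14: 457/59  (> 33, stop)

31/4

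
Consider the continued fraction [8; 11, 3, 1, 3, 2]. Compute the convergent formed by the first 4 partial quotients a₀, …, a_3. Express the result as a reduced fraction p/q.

364/45

Compute successive convergents:
a_0 = 8: 8/1
a_1 = 11: 89/11
a_2 = 3: 275/34
a_3 = 1: 364/45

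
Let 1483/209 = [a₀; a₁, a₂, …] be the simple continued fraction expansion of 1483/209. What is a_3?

1483 = 7·209 + 20, so a_0 = 7
209 = 10·20 + 9, so a_1 = 10
20 = 2·9 + 2, so a_2 = 2
9 = 4·2 + 1, so a_3 = 4

4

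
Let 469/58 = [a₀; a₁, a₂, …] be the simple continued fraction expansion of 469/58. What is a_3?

1

⌊469/58⌋ = 8, remainder 5
⌊58/5⌋ = 11, remainder 3
⌊5/3⌋ = 1, remainder 2
⌊3/2⌋ = 1, remainder 1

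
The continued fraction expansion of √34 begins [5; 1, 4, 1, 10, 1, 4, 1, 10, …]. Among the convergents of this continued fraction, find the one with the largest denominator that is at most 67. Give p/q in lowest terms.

List convergents until the denominator exceeds the bound:
a_0 = 5: 5/1  (≤ bound)
a_1 = 1: 6/1  (≤ bound)
a_2 = 4: 29/5  (≤ bound)
a_3 = 1: 35/6  (≤ bound)
a_4 = 10: 379/65  (≤ bound)
a_5 = 1: 414/71  (> 67, stop)

379/65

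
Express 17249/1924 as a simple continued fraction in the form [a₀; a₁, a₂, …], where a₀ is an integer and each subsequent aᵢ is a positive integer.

17249 ÷ 1924 → quotient 8, remainder 1857
1924 ÷ 1857 → quotient 1, remainder 67
1857 ÷ 67 → quotient 27, remainder 48
67 ÷ 48 → quotient 1, remainder 19
48 ÷ 19 → quotient 2, remainder 10
19 ÷ 10 → quotient 1, remainder 9
10 ÷ 9 → quotient 1, remainder 1
9 ÷ 1 → quotient 9, remainder 0

[8; 1, 27, 1, 2, 1, 1, 9]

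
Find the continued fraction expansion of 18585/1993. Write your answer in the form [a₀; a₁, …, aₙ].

[9; 3, 13, 4, 2, 5]

⌊18585/1993⌋ = 9, remainder 648
⌊1993/648⌋ = 3, remainder 49
⌊648/49⌋ = 13, remainder 11
⌊49/11⌋ = 4, remainder 5
⌊11/5⌋ = 2, remainder 1
⌊5/1⌋ = 5, remainder 0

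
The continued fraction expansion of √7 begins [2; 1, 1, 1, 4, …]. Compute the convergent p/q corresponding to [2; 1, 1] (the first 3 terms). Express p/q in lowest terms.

5/2

Starting at the tail and folding back:
Start with 1.
1 + 1/(1/1) = 1 + 1/1 = 2/1
2 + 1/(2/1) = 2 + 1/2 = 5/2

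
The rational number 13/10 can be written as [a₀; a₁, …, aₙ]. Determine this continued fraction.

Repeatedly divide and take the remainder:
13 = 1·10 + 3, so a_0 = 1
10 = 3·3 + 1, so a_1 = 3
3 = 3·1 + 0, so a_2 = 3

[1; 3, 3]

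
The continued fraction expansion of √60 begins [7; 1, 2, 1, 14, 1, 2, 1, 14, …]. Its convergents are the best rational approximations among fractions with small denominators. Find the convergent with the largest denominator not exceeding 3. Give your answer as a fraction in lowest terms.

a_0 = 7: 7/1  (≤ bound)
a_1 = 1: 8/1  (≤ bound)
a_2 = 2: 23/3  (≤ bound)
a_3 = 1: 31/4  (> 3, stop)

23/3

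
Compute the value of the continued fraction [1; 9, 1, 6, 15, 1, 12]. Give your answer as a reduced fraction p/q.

Build up convergents one term at a time:
a_0 = 1: 1/1
a_1 = 9: 10/9
a_2 = 1: 11/10
a_3 = 6: 76/69
a_4 = 15: 1151/1045
a_5 = 1: 1227/1114
a_6 = 12: 15875/14413

15875/14413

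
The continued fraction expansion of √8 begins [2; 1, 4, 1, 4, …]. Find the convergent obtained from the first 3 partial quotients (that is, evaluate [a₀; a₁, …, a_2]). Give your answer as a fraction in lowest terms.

14/5

Start with 4.
1 + 1/(4/1) = 1 + 1/4 = 5/4
2 + 1/(5/4) = 2 + 4/5 = 14/5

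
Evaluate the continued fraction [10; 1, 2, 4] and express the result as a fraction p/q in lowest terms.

Start with 4.
2 + 1/(4/1) = 2 + 1/4 = 9/4
1 + 1/(9/4) = 1 + 4/9 = 13/9
10 + 1/(13/9) = 10 + 9/13 = 139/13

139/13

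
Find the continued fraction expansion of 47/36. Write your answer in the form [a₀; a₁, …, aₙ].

[1; 3, 3, 1, 2]

⌊47/36⌋ = 1, remainder 11
⌊36/11⌋ = 3, remainder 3
⌊11/3⌋ = 3, remainder 2
⌊3/2⌋ = 1, remainder 1
⌊2/1⌋ = 2, remainder 0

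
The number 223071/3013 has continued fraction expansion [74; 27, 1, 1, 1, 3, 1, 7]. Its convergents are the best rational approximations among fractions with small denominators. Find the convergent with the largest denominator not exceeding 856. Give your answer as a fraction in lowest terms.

28652/387

a_0 = 74: 74/1  (≤ bound)
a_1 = 27: 1999/27  (≤ bound)
a_2 = 1: 2073/28  (≤ bound)
a_3 = 1: 4072/55  (≤ bound)
a_4 = 1: 6145/83  (≤ bound)
a_5 = 3: 22507/304  (≤ bound)
a_6 = 1: 28652/387  (≤ bound)
a_7 = 7: 223071/3013  (> 856, stop)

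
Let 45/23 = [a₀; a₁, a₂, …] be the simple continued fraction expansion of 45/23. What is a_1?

45 ÷ 23 → quotient 1, remainder 22
23 ÷ 22 → quotient 1, remainder 1

1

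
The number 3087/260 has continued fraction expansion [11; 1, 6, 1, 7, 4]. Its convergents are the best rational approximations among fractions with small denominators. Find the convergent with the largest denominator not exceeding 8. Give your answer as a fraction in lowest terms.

List convergents until the denominator exceeds the bound:
a_0 = 11: 11/1  (≤ bound)
a_1 = 1: 12/1  (≤ bound)
a_2 = 6: 83/7  (≤ bound)
a_3 = 1: 95/8  (≤ bound)
a_4 = 7: 748/63  (> 8, stop)

95/8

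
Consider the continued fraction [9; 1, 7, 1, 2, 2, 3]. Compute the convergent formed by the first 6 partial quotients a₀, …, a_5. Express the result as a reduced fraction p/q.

Collapse the nested fraction from the inside out:
Start with 2.
2 + 1/(2/1) = 2 + 1/2 = 5/2
1 + 1/(5/2) = 1 + 2/5 = 7/5
7 + 1/(7/5) = 7 + 5/7 = 54/7
1 + 1/(54/7) = 1 + 7/54 = 61/54
9 + 1/(61/54) = 9 + 54/61 = 603/61

603/61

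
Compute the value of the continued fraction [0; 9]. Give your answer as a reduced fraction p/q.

1/9

Start with 9.
0 + 1/(9/1) = 0 + 1/9 = 1/9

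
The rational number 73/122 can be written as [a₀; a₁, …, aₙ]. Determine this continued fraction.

Run the Euclidean algorithm, recording each quotient:
⌊73/122⌋ = 0, remainder 73
⌊122/73⌋ = 1, remainder 49
⌊73/49⌋ = 1, remainder 24
⌊49/24⌋ = 2, remainder 1
⌊24/1⌋ = 24, remainder 0

[0; 1, 1, 2, 24]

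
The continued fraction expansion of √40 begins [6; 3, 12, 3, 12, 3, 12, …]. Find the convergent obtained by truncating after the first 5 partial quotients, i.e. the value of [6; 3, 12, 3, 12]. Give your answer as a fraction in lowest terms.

a_0 = 6: 6/1
a_1 = 3: 19/3
a_2 = 12: 234/37
a_3 = 3: 721/114
a_4 = 12: 8886/1405

8886/1405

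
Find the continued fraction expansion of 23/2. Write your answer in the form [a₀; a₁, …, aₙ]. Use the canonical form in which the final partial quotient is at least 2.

[11; 2]

23 = 11·2 + 1, so a_0 = 11
2 = 2·1 + 0, so a_1 = 2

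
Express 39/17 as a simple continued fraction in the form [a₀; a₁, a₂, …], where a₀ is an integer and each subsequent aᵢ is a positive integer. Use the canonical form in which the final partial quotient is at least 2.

Apply division with remainder until the remainder is 0:
39 ÷ 17 → quotient 2, remainder 5
17 ÷ 5 → quotient 3, remainder 2
5 ÷ 2 → quotient 2, remainder 1
2 ÷ 1 → quotient 2, remainder 0

[2; 3, 2, 2]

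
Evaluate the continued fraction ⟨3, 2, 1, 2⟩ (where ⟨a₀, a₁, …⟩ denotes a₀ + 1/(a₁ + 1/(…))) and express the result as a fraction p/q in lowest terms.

27/8

a_0 = 3: 3/1
a_1 = 2: 7/2
a_2 = 1: 10/3
a_3 = 2: 27/8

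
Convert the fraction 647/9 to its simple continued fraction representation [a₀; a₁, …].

647 ÷ 9 → quotient 71, remainder 8
9 ÷ 8 → quotient 1, remainder 1
8 ÷ 1 → quotient 8, remainder 0

[71; 1, 8]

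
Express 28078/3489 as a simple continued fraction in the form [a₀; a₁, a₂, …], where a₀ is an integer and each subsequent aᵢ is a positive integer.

[8; 21, 55, 3]

Run the Euclidean algorithm, recording each quotient:
⌊28078/3489⌋ = 8, remainder 166
⌊3489/166⌋ = 21, remainder 3
⌊166/3⌋ = 55, remainder 1
⌊3/1⌋ = 3, remainder 0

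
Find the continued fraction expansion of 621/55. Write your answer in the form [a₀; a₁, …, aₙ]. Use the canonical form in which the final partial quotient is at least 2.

Run the Euclidean algorithm, recording each quotient:
621 ÷ 55 → quotient 11, remainder 16
55 ÷ 16 → quotient 3, remainder 7
16 ÷ 7 → quotient 2, remainder 2
7 ÷ 2 → quotient 3, remainder 1
2 ÷ 1 → quotient 2, remainder 0

[11; 3, 2, 3, 2]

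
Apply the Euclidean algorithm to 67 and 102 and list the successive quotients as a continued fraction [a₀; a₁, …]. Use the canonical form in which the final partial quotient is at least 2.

[0; 1, 1, 1, 10, 1, 2]

67 = 0·102 + 67, so a_0 = 0
102 = 1·67 + 35, so a_1 = 1
67 = 1·35 + 32, so a_2 = 1
35 = 1·32 + 3, so a_3 = 1
32 = 10·3 + 2, so a_4 = 10
3 = 1·2 + 1, so a_5 = 1
2 = 2·1 + 0, so a_6 = 2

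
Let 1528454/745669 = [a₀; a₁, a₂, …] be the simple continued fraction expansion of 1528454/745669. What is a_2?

11

Run the Euclidean algorithm, recording each quotient:
1528454 = 2·745669 + 37116, so a_0 = 2
745669 = 20·37116 + 3349, so a_1 = 20
37116 = 11·3349 + 277, so a_2 = 11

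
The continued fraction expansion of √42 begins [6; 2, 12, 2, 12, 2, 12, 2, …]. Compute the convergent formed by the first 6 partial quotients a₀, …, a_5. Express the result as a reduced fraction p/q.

a_0 = 6: 6/1
a_1 = 2: 13/2
a_2 = 12: 162/25
a_3 = 2: 337/52
a_4 = 12: 4206/649
a_5 = 2: 8749/1350

8749/1350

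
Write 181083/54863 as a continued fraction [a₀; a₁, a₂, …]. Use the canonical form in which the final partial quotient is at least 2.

[3; 3, 3, 15, 3, 38, 1, 2]

Repeatedly divide and take the remainder:
⌊181083/54863⌋ = 3, remainder 16494
⌊54863/16494⌋ = 3, remainder 5381
⌊16494/5381⌋ = 3, remainder 351
⌊5381/351⌋ = 15, remainder 116
⌊351/116⌋ = 3, remainder 3
⌊116/3⌋ = 38, remainder 2
⌊3/2⌋ = 1, remainder 1
⌊2/1⌋ = 2, remainder 0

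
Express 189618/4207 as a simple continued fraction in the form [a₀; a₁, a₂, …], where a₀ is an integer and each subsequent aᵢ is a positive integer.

Run the Euclidean algorithm, recording each quotient:
189618 = 45·4207 + 303, so a_0 = 45
4207 = 13·303 + 268, so a_1 = 13
303 = 1·268 + 35, so a_2 = 1
268 = 7·35 + 23, so a_3 = 7
35 = 1·23 + 12, so a_4 = 1
23 = 1·12 + 11, so a_5 = 1
12 = 1·11 + 1, so a_6 = 1
11 = 11·1 + 0, so a_7 = 11

[45; 13, 1, 7, 1, 1, 1, 11]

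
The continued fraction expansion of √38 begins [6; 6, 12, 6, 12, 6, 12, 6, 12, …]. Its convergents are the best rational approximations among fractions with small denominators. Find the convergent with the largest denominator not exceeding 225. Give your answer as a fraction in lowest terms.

List convergents until the denominator exceeds the bound:
a_0 = 6: 6/1  (≤ bound)
a_1 = 6: 37/6  (≤ bound)
a_2 = 12: 450/73  (≤ bound)
a_3 = 6: 2737/444  (> 225, stop)

450/73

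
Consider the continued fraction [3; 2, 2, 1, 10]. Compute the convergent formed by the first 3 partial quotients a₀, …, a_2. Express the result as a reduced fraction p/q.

Start with 2.
2 + 1/(2/1) = 2 + 1/2 = 5/2
3 + 1/(5/2) = 3 + 2/5 = 17/5

17/5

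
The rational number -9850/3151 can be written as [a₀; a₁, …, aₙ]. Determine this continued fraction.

Repeatedly divide and take the remainder:
-9850 = -4·3151 + 2754, so a_0 = -4
3151 = 1·2754 + 397, so a_1 = 1
2754 = 6·397 + 372, so a_2 = 6
397 = 1·372 + 25, so a_3 = 1
372 = 14·25 + 22, so a_4 = 14
25 = 1·22 + 3, so a_5 = 1
22 = 7·3 + 1, so a_6 = 7
3 = 3·1 + 0, so a_7 = 3

[-4; 1, 6, 1, 14, 1, 7, 3]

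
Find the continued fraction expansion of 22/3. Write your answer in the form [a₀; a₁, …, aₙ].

⌊22/3⌋ = 7, remainder 1
⌊3/1⌋ = 3, remainder 0

[7; 3]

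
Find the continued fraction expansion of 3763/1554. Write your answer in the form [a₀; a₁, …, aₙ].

3763 ÷ 1554 → quotient 2, remainder 655
1554 ÷ 655 → quotient 2, remainder 244
655 ÷ 244 → quotient 2, remainder 167
244 ÷ 167 → quotient 1, remainder 77
167 ÷ 77 → quotient 2, remainder 13
77 ÷ 13 → quotient 5, remainder 12
13 ÷ 12 → quotient 1, remainder 1
12 ÷ 1 → quotient 12, remainder 0

[2; 2, 2, 1, 2, 5, 1, 12]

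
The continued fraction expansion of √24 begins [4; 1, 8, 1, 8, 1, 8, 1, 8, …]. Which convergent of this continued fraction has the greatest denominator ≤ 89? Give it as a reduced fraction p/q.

436/89

a_0 = 4: 4/1  (≤ bound)
a_1 = 1: 5/1  (≤ bound)
a_2 = 8: 44/9  (≤ bound)
a_3 = 1: 49/10  (≤ bound)
a_4 = 8: 436/89  (≤ bound)
a_5 = 1: 485/99  (> 89, stop)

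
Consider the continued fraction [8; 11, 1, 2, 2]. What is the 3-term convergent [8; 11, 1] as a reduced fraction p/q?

97/12

Use the convergent recurrence hₖ = aₖ·hₖ₋₁ + hₖ₋₂ (and likewise for the denominators kₖ):
a_0 = 8: 8/1
a_1 = 11: 89/11
a_2 = 1: 97/12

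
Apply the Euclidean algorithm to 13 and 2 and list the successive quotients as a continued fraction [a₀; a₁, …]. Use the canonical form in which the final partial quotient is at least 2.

[6; 2]

13 ÷ 2 → quotient 6, remainder 1
2 ÷ 1 → quotient 2, remainder 0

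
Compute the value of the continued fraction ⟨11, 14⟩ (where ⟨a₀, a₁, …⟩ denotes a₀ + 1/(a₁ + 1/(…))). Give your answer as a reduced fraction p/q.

155/14

Start with 14.
11 + 1/(14/1) = 11 + 1/14 = 155/14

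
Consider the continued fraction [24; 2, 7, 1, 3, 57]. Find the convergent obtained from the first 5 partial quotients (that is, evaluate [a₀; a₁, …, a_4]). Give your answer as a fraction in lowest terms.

Start with 3.
1 + 1/(3/1) = 1 + 1/3 = 4/3
7 + 1/(4/3) = 7 + 3/4 = 31/4
2 + 1/(31/4) = 2 + 4/31 = 66/31
24 + 1/(66/31) = 24 + 31/66 = 1615/66

1615/66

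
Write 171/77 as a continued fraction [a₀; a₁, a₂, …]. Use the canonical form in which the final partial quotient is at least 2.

[2; 4, 1, 1, 8]

Apply division with remainder until the remainder is 0:
171 = 2·77 + 17, so a_0 = 2
77 = 4·17 + 9, so a_1 = 4
17 = 1·9 + 8, so a_2 = 1
9 = 1·8 + 1, so a_3 = 1
8 = 8·1 + 0, so a_4 = 8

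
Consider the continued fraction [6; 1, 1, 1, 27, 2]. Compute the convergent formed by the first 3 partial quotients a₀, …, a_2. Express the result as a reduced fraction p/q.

13/2

a_0 = 6: 6/1
a_1 = 1: 7/1
a_2 = 1: 13/2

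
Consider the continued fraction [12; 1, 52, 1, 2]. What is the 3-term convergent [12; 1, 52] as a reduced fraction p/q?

688/53

Build up convergents one term at a time:
a_0 = 12: 12/1
a_1 = 1: 13/1
a_2 = 52: 688/53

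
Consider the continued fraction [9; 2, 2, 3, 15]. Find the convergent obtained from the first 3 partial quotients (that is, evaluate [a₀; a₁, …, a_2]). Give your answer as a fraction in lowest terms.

Compute successive convergents:
a_0 = 9: 9/1
a_1 = 2: 19/2
a_2 = 2: 47/5

47/5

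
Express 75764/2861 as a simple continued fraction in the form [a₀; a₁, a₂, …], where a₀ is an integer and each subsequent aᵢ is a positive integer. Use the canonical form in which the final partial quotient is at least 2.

Apply division with remainder until the remainder is 0:
75764 = 26·2861 + 1378, so a_0 = 26
2861 = 2·1378 + 105, so a_1 = 2
1378 = 13·105 + 13, so a_2 = 13
105 = 8·13 + 1, so a_3 = 8
13 = 13·1 + 0, so a_4 = 13

[26; 2, 13, 8, 13]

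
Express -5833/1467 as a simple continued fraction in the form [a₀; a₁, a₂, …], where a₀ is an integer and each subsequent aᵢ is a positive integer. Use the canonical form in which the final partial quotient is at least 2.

-5833 ÷ 1467 → quotient -4, remainder 35
1467 ÷ 35 → quotient 41, remainder 32
35 ÷ 32 → quotient 1, remainder 3
32 ÷ 3 → quotient 10, remainder 2
3 ÷ 2 → quotient 1, remainder 1
2 ÷ 1 → quotient 2, remainder 0

[-4; 41, 1, 10, 1, 2]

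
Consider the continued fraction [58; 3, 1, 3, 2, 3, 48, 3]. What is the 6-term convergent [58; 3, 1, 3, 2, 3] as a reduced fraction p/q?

6817/117

Start with 3.
2 + 1/(3/1) = 2 + 1/3 = 7/3
3 + 1/(7/3) = 3 + 3/7 = 24/7
1 + 1/(24/7) = 1 + 7/24 = 31/24
3 + 1/(31/24) = 3 + 24/31 = 117/31
58 + 1/(117/31) = 58 + 31/117 = 6817/117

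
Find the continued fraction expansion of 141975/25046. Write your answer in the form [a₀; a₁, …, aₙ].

[5; 1, 2, 58, 20, 2, 3]

Apply division with remainder until the remainder is 0:
141975 ÷ 25046 → quotient 5, remainder 16745
25046 ÷ 16745 → quotient 1, remainder 8301
16745 ÷ 8301 → quotient 2, remainder 143
8301 ÷ 143 → quotient 58, remainder 7
143 ÷ 7 → quotient 20, remainder 3
7 ÷ 3 → quotient 2, remainder 1
3 ÷ 1 → quotient 3, remainder 0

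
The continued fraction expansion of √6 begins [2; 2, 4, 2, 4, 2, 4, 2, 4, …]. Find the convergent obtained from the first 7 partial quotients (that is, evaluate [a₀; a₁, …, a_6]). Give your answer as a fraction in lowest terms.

2158/881

Work from the innermost term outward:
Start with 4.
2 + 1/(4/1) = 2 + 1/4 = 9/4
4 + 1/(9/4) = 4 + 4/9 = 40/9
2 + 1/(40/9) = 2 + 9/40 = 89/40
4 + 1/(89/40) = 4 + 40/89 = 396/89
2 + 1/(396/89) = 2 + 89/396 = 881/396
2 + 1/(881/396) = 2 + 396/881 = 2158/881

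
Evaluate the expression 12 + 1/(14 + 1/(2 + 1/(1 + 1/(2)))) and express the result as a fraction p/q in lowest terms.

Start with 2.
1 + 1/(2/1) = 1 + 1/2 = 3/2
2 + 1/(3/2) = 2 + 2/3 = 8/3
14 + 1/(8/3) = 14 + 3/8 = 115/8
12 + 1/(115/8) = 12 + 8/115 = 1388/115

1388/115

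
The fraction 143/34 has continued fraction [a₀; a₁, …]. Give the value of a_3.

Run the Euclidean algorithm, recording each quotient:
⌊143/34⌋ = 4, remainder 7
⌊34/7⌋ = 4, remainder 6
⌊7/6⌋ = 1, remainder 1
⌊6/1⌋ = 6, remainder 0

6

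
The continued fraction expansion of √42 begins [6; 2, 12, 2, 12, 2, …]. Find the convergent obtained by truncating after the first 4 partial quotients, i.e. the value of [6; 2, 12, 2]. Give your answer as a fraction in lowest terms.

337/52

Start with 2.
12 + 1/(2/1) = 12 + 1/2 = 25/2
2 + 1/(25/2) = 2 + 2/25 = 52/25
6 + 1/(52/25) = 6 + 25/52 = 337/52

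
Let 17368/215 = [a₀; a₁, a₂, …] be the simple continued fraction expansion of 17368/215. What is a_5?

2

⌊17368/215⌋ = 80, remainder 168
⌊215/168⌋ = 1, remainder 47
⌊168/47⌋ = 3, remainder 27
⌊47/27⌋ = 1, remainder 20
⌊27/20⌋ = 1, remainder 7
⌊20/7⌋ = 2, remainder 6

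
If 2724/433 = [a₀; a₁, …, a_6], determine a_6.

2

Apply division with remainder until the remainder is 0:
2724 ÷ 433 → quotient 6, remainder 126
433 ÷ 126 → quotient 3, remainder 55
126 ÷ 55 → quotient 2, remainder 16
55 ÷ 16 → quotient 3, remainder 7
16 ÷ 7 → quotient 2, remainder 2
7 ÷ 2 → quotient 3, remainder 1
2 ÷ 1 → quotient 2, remainder 0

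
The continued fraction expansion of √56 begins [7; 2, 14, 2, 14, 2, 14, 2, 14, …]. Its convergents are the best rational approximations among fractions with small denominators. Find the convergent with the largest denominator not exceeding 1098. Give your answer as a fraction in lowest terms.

6503/869

a_0 = 7: 7/1  (≤ bound)
a_1 = 2: 15/2  (≤ bound)
a_2 = 14: 217/29  (≤ bound)
a_3 = 2: 449/60  (≤ bound)
a_4 = 14: 6503/869  (≤ bound)
a_5 = 2: 13455/1798  (> 1098, stop)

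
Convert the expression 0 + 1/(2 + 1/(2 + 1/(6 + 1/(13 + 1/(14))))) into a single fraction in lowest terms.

2407/5926

a_0 = 0: 0/1
a_1 = 2: 1/2
a_2 = 2: 2/5
a_3 = 6: 13/32
a_4 = 13: 171/421
a_5 = 14: 2407/5926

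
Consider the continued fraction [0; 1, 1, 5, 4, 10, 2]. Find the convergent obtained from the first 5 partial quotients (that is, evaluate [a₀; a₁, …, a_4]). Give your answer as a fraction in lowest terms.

25/46

Start with 4.
5 + 1/(4/1) = 5 + 1/4 = 21/4
1 + 1/(21/4) = 1 + 4/21 = 25/21
1 + 1/(25/21) = 1 + 21/25 = 46/25
0 + 1/(46/25) = 0 + 25/46 = 25/46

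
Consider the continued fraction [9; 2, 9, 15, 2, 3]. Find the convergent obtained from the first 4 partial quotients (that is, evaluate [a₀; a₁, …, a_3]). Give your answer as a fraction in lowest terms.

2719/287

a_0 = 9: 9/1
a_1 = 2: 19/2
a_2 = 9: 180/19
a_3 = 15: 2719/287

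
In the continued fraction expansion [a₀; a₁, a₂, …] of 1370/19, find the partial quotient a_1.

9

Repeatedly divide and take the remainder:
⌊1370/19⌋ = 72, remainder 2
⌊19/2⌋ = 9, remainder 1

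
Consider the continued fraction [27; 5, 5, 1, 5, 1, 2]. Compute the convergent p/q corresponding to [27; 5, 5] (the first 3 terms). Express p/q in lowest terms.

a_0 = 27: 27/1
a_1 = 5: 136/5
a_2 = 5: 707/26

707/26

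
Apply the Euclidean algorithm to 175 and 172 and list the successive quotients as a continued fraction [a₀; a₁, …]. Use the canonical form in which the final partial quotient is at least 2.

Run the Euclidean algorithm, recording each quotient:
175 = 1·172 + 3, so a_0 = 1
172 = 57·3 + 1, so a_1 = 57
3 = 3·1 + 0, so a_2 = 3

[1; 57, 3]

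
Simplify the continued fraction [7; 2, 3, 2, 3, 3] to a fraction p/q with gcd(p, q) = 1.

1346/181

Compute successive convergents:
a_0 = 7: 7/1
a_1 = 2: 15/2
a_2 = 3: 52/7
a_3 = 2: 119/16
a_4 = 3: 409/55
a_5 = 3: 1346/181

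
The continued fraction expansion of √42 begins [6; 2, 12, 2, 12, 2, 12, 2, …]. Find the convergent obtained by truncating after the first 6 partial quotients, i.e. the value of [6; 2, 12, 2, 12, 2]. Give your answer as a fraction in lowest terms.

8749/1350

a_0 = 6: 6/1
a_1 = 2: 13/2
a_2 = 12: 162/25
a_3 = 2: 337/52
a_4 = 12: 4206/649
a_5 = 2: 8749/1350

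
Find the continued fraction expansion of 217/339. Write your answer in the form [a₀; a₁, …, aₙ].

[0; 1, 1, 1, 3, 1, 1, 13]

217 ÷ 339 → quotient 0, remainder 217
339 ÷ 217 → quotient 1, remainder 122
217 ÷ 122 → quotient 1, remainder 95
122 ÷ 95 → quotient 1, remainder 27
95 ÷ 27 → quotient 3, remainder 14
27 ÷ 14 → quotient 1, remainder 13
14 ÷ 13 → quotient 1, remainder 1
13 ÷ 1 → quotient 13, remainder 0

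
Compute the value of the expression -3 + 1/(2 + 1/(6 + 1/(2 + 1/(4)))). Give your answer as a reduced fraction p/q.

-317/125

a_0 = -3: -3/1
a_1 = 2: -5/2
a_2 = 6: -33/13
a_3 = 2: -71/28
a_4 = 4: -317/125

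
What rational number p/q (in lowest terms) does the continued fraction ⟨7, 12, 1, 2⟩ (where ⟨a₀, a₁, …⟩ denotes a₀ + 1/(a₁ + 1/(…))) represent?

269/38

Use the convergent recurrence hₖ = aₖ·hₖ₋₁ + hₖ₋₂ (and likewise for the denominators kₖ):
a_0 = 7: 7/1
a_1 = 12: 85/12
a_2 = 1: 92/13
a_3 = 2: 269/38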